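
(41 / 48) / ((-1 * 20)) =-41 / 960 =-0.04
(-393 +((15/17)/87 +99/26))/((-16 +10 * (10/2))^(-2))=-169610258/377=-449894.58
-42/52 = -21/26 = -0.81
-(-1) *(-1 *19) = -19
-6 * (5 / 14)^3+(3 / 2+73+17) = 91.23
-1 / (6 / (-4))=2 / 3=0.67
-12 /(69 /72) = -288 /23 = -12.52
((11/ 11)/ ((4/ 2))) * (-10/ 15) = -1/ 3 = -0.33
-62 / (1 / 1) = -62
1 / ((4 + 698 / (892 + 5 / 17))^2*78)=230098561 / 410462657592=0.00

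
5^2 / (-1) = -25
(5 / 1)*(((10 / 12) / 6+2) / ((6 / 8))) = 385 / 27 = 14.26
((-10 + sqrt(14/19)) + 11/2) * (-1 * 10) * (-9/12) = -27.31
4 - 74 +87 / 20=-1313 / 20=-65.65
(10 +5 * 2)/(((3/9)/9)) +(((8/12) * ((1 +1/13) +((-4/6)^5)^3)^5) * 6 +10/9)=123502093669756347424507748746613025711153226/225845200410455723892174828671434871259951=546.84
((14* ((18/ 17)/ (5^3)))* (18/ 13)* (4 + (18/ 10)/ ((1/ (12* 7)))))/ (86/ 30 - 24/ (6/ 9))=-1508544/ 1961375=-0.77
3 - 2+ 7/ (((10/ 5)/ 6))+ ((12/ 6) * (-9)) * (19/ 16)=5/ 8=0.62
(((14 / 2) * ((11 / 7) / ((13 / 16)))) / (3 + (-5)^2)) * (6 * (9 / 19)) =2376 / 1729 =1.37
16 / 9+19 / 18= 17 / 6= 2.83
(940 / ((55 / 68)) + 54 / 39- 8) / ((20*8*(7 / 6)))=247869 / 40040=6.19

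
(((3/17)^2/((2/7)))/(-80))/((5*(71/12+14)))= -189/13814200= -0.00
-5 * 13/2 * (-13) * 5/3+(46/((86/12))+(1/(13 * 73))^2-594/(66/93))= -29373101357/232355058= -126.41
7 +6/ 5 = 41/ 5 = 8.20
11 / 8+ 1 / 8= 3 / 2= 1.50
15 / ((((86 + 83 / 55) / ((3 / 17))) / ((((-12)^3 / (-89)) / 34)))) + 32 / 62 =2047013168 / 3837650363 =0.53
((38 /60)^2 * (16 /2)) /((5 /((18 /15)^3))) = 17328 /15625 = 1.11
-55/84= -0.65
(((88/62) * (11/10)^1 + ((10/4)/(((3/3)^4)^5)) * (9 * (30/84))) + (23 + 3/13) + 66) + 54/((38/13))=125744817/1071980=117.30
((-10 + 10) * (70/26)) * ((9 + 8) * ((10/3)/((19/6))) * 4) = 0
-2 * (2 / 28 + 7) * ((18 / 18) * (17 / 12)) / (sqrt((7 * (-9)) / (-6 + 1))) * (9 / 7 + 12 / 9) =-10285 * sqrt(35) / 4116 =-14.78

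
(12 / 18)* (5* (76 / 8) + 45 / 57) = 1835 / 57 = 32.19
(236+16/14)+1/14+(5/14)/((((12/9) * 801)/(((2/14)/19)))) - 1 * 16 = 439910273/1988616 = 221.21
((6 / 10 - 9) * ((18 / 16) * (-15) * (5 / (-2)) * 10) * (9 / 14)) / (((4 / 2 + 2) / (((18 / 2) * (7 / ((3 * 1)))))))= -382725 / 32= -11960.16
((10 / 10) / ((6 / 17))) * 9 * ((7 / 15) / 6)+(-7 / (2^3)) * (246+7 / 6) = -17143 / 80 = -214.29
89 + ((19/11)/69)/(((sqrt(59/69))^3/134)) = 2546* sqrt(4071)/38291 + 89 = 93.24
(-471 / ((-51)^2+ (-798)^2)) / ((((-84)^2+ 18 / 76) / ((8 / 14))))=-23864 / 400045656465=-0.00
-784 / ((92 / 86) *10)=-8428 / 115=-73.29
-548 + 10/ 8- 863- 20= -5719/ 4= -1429.75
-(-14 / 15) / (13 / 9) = 42 / 65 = 0.65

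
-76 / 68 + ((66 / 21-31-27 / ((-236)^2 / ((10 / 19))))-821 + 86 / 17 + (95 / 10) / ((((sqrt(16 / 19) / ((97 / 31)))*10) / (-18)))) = -53199582105 / 62964328-16587*sqrt(19) / 1240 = -903.22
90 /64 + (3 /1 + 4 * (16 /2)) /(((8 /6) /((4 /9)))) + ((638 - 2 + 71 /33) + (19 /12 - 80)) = 572.81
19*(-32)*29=-17632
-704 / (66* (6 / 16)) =-28.44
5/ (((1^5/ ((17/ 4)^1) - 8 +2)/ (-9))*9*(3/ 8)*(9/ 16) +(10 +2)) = 0.38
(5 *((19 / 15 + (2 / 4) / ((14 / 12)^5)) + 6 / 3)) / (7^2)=881863 / 2470629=0.36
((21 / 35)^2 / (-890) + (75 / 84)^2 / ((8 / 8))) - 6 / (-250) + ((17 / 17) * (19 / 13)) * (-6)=-36049679 / 4535440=-7.95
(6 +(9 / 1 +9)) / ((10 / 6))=72 / 5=14.40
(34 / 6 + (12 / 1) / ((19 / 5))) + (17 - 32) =-352 / 57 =-6.18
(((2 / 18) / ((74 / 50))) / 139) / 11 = 25 / 509157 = 0.00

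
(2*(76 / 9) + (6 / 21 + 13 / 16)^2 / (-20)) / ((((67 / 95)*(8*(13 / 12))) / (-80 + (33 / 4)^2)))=-32.87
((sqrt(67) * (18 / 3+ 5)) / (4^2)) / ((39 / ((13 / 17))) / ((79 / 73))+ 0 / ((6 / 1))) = 869 * sqrt(67) / 59568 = 0.12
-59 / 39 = -1.51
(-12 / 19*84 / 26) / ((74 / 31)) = -7812 / 9139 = -0.85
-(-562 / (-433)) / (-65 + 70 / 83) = 46646 / 2305725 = 0.02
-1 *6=-6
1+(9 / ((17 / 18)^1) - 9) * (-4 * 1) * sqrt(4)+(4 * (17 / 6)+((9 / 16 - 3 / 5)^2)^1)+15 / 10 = 3133259 / 326400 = 9.60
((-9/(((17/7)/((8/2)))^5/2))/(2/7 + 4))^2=130622774112681984/50399847511225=2591.73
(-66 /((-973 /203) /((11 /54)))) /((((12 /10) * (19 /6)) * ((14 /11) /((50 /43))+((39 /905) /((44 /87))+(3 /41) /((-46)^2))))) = 0.63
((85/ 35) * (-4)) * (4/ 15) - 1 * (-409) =406.41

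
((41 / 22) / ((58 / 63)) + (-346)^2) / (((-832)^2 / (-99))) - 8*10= -7798680511 / 80297984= -97.12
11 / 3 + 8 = 35 / 3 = 11.67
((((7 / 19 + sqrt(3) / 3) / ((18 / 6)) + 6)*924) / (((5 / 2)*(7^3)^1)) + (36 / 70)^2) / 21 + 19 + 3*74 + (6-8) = 88*sqrt(3) / 15435 + 116976941 / 488775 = 239.34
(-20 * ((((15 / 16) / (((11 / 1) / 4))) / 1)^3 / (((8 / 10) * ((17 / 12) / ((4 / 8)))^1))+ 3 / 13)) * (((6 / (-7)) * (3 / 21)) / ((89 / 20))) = 701016975 / 5131170044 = 0.14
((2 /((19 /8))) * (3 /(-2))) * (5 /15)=-8 /19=-0.42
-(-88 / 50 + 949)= -947.24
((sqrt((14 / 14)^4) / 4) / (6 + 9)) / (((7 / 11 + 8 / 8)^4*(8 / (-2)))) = -14641 / 25194240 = -0.00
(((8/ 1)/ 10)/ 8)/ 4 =1/ 40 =0.02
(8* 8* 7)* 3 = 1344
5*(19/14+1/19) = 1875/266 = 7.05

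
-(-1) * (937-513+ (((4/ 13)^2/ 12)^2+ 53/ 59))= 6443962325/ 15165891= 424.90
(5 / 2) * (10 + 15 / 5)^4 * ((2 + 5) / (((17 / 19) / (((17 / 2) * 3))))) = 56979195 / 4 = 14244798.75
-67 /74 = -0.91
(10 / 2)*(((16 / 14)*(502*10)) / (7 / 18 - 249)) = -144576 / 1253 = -115.38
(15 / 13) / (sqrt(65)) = 3 * sqrt(65) / 169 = 0.14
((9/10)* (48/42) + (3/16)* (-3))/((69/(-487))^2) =6877901/296240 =23.22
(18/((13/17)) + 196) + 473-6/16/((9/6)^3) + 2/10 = 405187/585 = 692.63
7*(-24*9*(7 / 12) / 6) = -147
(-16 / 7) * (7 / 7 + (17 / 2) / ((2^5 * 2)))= -145 / 56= -2.59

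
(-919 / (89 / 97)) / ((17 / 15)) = -1337145 / 1513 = -883.77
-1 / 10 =-0.10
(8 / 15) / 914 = 4 / 6855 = 0.00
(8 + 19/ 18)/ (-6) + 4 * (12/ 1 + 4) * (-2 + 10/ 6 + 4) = 233.16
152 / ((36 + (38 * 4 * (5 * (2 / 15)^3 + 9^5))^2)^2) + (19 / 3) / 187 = 0.03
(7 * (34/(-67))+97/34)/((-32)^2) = -1593/2332672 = -0.00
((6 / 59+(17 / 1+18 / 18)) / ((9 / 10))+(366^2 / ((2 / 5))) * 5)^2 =87841821641064100 / 31329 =2803850159311.31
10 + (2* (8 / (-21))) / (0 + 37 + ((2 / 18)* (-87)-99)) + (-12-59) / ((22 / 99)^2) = -8594991 / 6020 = -1427.74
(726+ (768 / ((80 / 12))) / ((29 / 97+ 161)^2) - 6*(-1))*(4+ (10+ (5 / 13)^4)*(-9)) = -551436698600656356 / 8739570177845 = -63096.55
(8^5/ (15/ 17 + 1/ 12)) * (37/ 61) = 247332864/ 12017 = 20581.91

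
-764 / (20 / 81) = -15471 / 5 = -3094.20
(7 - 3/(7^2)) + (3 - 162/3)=-2159/49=-44.06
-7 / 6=-1.17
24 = 24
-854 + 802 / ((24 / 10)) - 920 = -8639 / 6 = -1439.83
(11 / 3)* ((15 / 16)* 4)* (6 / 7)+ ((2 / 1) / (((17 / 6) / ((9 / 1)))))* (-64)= -93963 / 238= -394.80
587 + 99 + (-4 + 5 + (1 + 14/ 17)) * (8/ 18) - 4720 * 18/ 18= -205670/ 51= -4032.75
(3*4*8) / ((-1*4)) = -24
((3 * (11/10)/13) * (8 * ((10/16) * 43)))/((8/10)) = 7095/104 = 68.22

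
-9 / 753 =-3 / 251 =-0.01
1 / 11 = 0.09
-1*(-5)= 5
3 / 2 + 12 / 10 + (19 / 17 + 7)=10.82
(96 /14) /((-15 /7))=-16 /5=-3.20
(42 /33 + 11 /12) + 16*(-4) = -8159 /132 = -61.81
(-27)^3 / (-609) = 6561 / 203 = 32.32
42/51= 14/17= 0.82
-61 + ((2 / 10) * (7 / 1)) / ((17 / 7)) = -60.42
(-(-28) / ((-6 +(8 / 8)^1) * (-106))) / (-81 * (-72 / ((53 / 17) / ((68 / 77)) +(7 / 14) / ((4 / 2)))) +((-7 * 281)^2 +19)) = 3059 / 224120354714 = 0.00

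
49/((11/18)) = 882/11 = 80.18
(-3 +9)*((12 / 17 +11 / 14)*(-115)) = -122475 / 119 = -1029.20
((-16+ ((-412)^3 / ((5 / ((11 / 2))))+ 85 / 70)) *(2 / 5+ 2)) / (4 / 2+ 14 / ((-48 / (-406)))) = -387717097752 / 252875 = -1533236.17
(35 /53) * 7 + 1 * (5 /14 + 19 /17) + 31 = 467947 /12614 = 37.10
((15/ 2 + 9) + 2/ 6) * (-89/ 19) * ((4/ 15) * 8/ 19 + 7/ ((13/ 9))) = -165136919/ 422370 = -390.98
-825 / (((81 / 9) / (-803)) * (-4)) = -220825 / 12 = -18402.08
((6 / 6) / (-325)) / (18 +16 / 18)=-9 / 55250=-0.00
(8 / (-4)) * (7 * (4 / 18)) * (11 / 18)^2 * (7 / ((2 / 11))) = -65219 / 1458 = -44.73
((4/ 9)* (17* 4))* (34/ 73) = 9248/ 657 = 14.08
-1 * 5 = -5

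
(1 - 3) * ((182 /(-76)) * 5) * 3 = 71.84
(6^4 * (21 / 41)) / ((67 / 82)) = 54432 / 67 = 812.42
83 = 83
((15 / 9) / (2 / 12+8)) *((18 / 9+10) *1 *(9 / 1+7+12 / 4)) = 46.53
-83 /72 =-1.15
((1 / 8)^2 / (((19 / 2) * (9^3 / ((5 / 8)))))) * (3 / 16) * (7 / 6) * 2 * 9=35 / 6303744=0.00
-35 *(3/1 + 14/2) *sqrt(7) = -350 *sqrt(7) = -926.01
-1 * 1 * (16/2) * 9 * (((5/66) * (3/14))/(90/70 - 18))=10/143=0.07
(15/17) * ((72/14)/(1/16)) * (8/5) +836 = 113308/119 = 952.17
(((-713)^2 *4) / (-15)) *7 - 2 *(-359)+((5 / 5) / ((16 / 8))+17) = -28446599 / 30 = -948219.97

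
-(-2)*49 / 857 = 98 / 857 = 0.11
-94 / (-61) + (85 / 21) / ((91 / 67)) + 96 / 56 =726865 / 116571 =6.24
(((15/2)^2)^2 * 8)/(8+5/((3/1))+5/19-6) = 2885625/448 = 6441.13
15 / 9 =5 / 3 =1.67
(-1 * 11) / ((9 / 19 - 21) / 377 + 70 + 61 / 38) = -12122 / 78849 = -0.15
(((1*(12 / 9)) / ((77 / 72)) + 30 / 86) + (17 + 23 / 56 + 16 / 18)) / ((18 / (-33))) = -4742855 / 130032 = -36.47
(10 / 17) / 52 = 5 / 442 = 0.01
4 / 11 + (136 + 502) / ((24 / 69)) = 80723 / 44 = 1834.61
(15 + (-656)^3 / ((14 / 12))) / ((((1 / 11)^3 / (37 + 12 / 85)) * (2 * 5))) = -1016757393071871 / 850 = -1196185168319.85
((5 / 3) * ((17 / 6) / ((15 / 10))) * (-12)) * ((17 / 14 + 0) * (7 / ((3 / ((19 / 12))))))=-27455 / 162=-169.48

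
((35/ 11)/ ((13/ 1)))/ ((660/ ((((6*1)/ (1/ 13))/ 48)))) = 0.00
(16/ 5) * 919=2940.80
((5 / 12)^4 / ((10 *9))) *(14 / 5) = 175 / 186624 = 0.00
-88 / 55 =-8 / 5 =-1.60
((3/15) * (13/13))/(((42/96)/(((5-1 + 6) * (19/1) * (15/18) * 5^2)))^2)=7220000000/441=16371882.09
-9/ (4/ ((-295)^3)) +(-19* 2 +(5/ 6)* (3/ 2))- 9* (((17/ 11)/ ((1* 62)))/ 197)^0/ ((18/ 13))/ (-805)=92998119283/ 1610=57762807.01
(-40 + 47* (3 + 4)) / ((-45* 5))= -289 / 225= -1.28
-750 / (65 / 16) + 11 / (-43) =-103343 / 559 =-184.87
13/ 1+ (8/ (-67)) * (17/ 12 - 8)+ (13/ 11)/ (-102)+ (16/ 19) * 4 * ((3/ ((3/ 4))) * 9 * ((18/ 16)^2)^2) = 792289393/ 3808816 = 208.01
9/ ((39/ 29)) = 87/ 13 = 6.69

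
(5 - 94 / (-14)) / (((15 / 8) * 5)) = 656 / 525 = 1.25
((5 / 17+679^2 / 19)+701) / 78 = 8064215 / 25194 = 320.08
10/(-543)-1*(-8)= 4334/543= 7.98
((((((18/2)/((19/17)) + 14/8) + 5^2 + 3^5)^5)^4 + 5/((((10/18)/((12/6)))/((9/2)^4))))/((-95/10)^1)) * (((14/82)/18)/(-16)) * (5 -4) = 2168188287610252366107925748092361492881500441369706702114987015004160344832851212824103/4636302833159822914705615899085627170226176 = 467654587207485470763029800000000000000000000.00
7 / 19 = 0.37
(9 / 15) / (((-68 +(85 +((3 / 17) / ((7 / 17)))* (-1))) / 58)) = 21 / 10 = 2.10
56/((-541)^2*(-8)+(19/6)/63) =-0.00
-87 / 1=-87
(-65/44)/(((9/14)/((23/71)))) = -10465/14058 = -0.74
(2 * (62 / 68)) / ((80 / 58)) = 899 / 680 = 1.32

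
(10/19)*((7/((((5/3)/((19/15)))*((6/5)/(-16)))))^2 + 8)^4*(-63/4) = -5346748764420990.33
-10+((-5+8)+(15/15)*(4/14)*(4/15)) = -727/105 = -6.92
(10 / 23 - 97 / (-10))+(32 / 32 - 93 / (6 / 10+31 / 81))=-83.50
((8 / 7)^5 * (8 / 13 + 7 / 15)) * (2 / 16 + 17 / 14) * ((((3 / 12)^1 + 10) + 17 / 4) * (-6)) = -375951360 / 1529437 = -245.81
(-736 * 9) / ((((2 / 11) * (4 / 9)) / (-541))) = 44346852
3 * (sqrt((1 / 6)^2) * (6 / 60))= 1 / 20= 0.05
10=10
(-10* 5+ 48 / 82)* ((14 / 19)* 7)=-198548 / 779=-254.88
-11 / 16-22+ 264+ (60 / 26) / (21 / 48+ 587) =157257229 / 651664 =241.32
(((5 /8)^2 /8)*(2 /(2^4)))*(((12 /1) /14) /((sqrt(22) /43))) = 3225*sqrt(22) /315392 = 0.05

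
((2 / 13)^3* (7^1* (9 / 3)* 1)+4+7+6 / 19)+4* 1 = 642519 / 41743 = 15.39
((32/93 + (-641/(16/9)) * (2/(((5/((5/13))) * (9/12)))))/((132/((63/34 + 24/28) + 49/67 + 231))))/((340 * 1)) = -39144817813/101791609920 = -0.38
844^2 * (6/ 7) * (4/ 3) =5698688/ 7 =814098.29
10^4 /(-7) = -10000 /7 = -1428.57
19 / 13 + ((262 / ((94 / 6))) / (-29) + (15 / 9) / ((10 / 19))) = 430735 / 106314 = 4.05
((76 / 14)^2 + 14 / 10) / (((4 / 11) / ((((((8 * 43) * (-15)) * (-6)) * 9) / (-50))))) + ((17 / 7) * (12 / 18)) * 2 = -1738555414 / 3675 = -473076.30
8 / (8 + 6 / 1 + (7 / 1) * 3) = 8 / 35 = 0.23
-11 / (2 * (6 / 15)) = -55 / 4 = -13.75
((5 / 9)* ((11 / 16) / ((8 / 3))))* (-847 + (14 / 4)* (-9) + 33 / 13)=-1252625 / 9984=-125.46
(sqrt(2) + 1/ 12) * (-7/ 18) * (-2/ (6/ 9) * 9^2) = 63/ 8 + 189 * sqrt(2)/ 2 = 141.52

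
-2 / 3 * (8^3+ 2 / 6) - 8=-349.56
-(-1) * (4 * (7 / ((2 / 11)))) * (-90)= -13860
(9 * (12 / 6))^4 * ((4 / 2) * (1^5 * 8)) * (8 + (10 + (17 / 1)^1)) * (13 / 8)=95528160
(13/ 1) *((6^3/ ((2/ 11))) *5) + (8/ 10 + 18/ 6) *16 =386404/ 5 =77280.80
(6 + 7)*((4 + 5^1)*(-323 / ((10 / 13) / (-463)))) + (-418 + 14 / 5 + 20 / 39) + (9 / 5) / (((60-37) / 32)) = 22745990.72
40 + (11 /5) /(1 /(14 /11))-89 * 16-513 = -9471 /5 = -1894.20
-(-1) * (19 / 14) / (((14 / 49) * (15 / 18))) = 57 / 10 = 5.70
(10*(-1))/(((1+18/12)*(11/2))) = -8/11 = -0.73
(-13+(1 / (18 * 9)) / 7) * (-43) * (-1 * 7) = -633863 / 162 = -3912.73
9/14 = 0.64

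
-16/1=-16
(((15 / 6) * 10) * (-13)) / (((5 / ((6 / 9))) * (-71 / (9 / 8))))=195 / 284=0.69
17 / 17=1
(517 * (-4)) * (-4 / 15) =8272 / 15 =551.47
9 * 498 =4482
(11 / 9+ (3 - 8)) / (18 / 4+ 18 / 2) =-68 / 243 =-0.28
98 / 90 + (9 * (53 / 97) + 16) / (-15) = -1334 / 4365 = -0.31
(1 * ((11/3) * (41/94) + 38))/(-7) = -11167/1974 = -5.66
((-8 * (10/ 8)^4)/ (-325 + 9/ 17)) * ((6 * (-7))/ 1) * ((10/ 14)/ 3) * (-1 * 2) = 53125/ 44128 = 1.20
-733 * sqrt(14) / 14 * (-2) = 733 * sqrt(14) / 7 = 391.80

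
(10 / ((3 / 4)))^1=40 / 3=13.33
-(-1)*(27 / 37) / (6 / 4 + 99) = 18 / 2479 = 0.01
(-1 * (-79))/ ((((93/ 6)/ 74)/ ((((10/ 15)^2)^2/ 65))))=187072/ 163215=1.15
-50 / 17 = -2.94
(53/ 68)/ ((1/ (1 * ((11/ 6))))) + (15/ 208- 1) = 5315/ 10608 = 0.50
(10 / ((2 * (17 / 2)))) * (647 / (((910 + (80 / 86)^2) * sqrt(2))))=1196303 * sqrt(2) / 5726246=0.30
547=547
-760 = -760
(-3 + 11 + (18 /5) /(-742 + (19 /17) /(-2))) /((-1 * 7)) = -1009268 /883645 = -1.14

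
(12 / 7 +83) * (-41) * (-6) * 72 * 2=21006432 / 7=3000918.86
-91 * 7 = -637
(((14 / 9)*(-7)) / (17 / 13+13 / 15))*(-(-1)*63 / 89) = -66885 / 18868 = -3.54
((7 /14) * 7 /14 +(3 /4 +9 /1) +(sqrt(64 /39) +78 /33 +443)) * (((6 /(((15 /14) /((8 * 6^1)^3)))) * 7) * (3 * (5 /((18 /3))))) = 28901376 * sqrt(39) /13 +54287622144 /11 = 4949122148.67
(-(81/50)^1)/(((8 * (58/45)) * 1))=-729/4640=-0.16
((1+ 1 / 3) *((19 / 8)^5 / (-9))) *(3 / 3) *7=-17332693 / 221184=-78.36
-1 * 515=-515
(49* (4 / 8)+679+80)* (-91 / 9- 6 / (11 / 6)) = -2076275 / 198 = -10486.24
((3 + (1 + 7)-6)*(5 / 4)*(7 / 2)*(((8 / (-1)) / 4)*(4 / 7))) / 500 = -1 / 20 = -0.05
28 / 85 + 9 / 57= 787 / 1615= 0.49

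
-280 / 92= -70 / 23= -3.04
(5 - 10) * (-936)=4680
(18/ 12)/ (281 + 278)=3/ 1118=0.00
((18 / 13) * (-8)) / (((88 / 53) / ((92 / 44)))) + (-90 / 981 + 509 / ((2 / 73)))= 6366012933 / 342914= 18564.46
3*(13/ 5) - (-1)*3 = 54/ 5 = 10.80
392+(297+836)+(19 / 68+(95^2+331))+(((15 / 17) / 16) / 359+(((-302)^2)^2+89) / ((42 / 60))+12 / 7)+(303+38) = 11883110802.57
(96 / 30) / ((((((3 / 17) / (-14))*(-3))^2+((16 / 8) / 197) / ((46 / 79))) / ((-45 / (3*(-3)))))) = 848.11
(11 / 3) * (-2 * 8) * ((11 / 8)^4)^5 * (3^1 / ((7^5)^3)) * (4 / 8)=-7400249944258160101211 / 684195719907129732494362935296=-0.00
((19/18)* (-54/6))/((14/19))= -12.89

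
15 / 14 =1.07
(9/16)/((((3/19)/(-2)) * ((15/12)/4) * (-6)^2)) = -19/30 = -0.63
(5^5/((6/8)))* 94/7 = 1175000/21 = 55952.38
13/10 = 1.30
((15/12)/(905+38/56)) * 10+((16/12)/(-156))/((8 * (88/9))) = 3177841/232085568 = 0.01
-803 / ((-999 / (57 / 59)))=15257 / 19647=0.78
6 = 6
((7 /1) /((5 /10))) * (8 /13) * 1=112 /13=8.62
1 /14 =0.07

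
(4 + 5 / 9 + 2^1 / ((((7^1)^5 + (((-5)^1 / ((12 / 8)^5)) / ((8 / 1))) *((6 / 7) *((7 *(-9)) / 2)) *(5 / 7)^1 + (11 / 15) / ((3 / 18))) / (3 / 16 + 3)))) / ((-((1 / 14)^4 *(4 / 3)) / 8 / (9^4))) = -36489369805085484 / 5296091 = -6889868358.58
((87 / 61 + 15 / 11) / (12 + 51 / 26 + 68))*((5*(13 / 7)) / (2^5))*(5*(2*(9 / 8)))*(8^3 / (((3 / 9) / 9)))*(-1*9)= -138379363200 / 10009307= -13825.07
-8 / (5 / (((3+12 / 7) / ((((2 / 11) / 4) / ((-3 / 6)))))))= 2904 / 35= 82.97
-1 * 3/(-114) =0.03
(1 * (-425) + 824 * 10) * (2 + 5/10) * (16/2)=156300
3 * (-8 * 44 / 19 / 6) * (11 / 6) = -968 / 57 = -16.98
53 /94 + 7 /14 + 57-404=-16259 /47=-345.94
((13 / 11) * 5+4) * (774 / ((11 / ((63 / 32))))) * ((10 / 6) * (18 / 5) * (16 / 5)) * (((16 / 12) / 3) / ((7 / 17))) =17210664 / 605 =28447.38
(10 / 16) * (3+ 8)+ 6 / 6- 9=-9 / 8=-1.12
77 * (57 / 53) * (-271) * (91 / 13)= -8325933 / 53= -157093.08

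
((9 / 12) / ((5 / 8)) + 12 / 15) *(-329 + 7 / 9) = -5908 / 9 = -656.44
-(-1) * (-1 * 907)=-907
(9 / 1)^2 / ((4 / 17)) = 1377 / 4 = 344.25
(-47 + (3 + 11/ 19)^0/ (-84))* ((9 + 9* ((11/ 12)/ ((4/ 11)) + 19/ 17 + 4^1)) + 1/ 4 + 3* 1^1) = -87000419/ 22848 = -3807.79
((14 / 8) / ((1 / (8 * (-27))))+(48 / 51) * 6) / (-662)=3165 / 5627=0.56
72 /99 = 8 /11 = 0.73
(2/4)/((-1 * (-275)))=1/550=0.00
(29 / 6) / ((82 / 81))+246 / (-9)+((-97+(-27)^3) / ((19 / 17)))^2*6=333784960988461 / 177612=1879292846.14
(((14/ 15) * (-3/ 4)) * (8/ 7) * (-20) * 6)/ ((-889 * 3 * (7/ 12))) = -384/ 6223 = -0.06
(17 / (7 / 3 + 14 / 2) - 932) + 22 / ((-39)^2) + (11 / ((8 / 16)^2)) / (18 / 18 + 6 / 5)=-910.16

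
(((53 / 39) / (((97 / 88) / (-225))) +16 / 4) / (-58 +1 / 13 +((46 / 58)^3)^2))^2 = 2628328586177963297380441561 / 116963235068005882384958089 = 22.47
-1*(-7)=7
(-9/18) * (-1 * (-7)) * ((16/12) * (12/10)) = -28/5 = -5.60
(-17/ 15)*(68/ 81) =-1156/ 1215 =-0.95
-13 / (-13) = 1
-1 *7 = -7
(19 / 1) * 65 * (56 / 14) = 4940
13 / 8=1.62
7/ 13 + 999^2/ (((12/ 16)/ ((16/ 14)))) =1520763.97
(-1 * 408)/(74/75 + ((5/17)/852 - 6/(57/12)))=2806999200/1899857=1477.48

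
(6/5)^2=36/25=1.44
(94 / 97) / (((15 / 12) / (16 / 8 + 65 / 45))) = 11656 / 4365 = 2.67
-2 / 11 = -0.18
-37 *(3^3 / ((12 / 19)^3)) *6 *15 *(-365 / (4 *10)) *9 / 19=394899705 / 256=1542576.97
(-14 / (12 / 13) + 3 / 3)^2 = 200.69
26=26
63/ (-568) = -63/ 568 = -0.11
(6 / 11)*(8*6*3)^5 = 371504185344 / 11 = 33773107758.55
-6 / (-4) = 3 / 2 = 1.50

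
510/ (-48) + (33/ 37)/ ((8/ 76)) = -637/ 296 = -2.15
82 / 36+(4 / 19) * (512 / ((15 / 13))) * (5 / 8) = 20747 / 342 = 60.66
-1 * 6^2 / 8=-9 / 2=-4.50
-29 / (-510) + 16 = 8189 / 510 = 16.06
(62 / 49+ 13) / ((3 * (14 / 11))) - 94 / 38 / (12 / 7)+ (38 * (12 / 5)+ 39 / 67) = 2464615613 / 26198340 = 94.08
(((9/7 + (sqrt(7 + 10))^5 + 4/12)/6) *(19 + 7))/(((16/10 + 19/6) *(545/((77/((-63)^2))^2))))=748/735888321 + 6358 *sqrt(17)/35042301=0.00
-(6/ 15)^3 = -8/ 125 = -0.06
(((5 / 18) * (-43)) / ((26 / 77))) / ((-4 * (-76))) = -16555 / 142272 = -0.12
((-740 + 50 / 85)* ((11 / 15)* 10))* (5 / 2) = -230450 / 17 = -13555.88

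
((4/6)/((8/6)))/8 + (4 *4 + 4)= 321/16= 20.06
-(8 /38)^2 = -16 /361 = -0.04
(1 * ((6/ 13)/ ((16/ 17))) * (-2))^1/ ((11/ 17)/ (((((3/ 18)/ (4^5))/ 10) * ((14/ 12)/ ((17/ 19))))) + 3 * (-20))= -2261/ 70149040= -0.00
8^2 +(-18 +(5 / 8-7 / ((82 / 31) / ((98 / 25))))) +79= 945061 / 8200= 115.25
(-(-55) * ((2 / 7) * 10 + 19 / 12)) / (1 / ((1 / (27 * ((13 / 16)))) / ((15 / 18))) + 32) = 164120 / 33789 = 4.86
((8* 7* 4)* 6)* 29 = 38976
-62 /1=-62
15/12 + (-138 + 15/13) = -7051/52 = -135.60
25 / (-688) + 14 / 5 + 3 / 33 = 108017 / 37840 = 2.85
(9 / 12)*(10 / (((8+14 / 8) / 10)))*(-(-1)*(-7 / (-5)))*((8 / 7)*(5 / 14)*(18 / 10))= 720 / 91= 7.91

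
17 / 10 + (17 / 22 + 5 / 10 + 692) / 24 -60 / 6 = 4529 / 220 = 20.59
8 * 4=32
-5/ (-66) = 5/ 66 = 0.08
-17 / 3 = -5.67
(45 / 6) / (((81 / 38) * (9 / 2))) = 190 / 243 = 0.78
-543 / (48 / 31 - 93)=5611 / 945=5.94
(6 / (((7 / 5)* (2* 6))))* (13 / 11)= 65 / 154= 0.42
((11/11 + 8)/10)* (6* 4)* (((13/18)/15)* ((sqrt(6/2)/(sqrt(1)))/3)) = 26* sqrt(3)/75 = 0.60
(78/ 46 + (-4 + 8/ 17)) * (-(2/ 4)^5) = 717/ 12512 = 0.06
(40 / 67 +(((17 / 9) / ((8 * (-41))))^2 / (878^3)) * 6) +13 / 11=1288747083098141441 / 724490160368553216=1.78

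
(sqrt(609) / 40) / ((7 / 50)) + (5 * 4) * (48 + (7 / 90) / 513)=5 * sqrt(609) / 28 + 4432334 / 4617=964.41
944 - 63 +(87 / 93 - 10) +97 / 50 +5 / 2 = 679191 / 775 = 876.38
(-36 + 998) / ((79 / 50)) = 48100 / 79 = 608.86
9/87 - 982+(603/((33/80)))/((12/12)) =153095/319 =479.92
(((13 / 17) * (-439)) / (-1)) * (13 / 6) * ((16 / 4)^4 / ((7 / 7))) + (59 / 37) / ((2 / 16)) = 351392648 / 1887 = 186217.62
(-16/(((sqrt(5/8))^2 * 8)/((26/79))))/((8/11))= -572/395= -1.45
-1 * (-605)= 605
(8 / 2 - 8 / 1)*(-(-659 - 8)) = -2668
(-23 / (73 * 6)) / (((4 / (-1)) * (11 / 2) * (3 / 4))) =23 / 7227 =0.00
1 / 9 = 0.11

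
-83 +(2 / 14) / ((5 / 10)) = -82.71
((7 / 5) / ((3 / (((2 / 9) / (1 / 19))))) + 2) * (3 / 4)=134 / 45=2.98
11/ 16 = 0.69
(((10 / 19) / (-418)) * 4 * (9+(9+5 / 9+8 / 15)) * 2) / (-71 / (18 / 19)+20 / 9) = 13744 / 5198039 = 0.00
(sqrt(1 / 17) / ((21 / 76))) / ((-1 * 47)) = -76 * sqrt(17) / 16779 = -0.02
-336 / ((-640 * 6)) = 7 / 80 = 0.09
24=24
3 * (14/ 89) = 42/ 89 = 0.47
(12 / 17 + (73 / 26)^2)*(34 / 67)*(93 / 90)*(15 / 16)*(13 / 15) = 611971 / 167232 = 3.66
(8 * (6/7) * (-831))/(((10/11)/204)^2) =-50214364992/175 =-286939228.53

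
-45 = -45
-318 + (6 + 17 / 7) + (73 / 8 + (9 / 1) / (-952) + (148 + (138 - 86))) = -6831 / 68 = -100.46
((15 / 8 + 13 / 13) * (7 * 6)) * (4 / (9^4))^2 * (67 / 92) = 469 / 14348907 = 0.00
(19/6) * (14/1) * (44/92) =1463/69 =21.20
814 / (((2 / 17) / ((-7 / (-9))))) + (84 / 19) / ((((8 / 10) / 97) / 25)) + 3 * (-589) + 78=2923033 / 171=17093.76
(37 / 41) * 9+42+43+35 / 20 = 15559 / 164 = 94.87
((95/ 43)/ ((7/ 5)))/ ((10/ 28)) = 190/ 43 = 4.42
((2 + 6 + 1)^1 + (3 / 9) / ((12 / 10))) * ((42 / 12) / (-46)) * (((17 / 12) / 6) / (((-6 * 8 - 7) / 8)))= 0.02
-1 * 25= -25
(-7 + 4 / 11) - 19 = -282 / 11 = -25.64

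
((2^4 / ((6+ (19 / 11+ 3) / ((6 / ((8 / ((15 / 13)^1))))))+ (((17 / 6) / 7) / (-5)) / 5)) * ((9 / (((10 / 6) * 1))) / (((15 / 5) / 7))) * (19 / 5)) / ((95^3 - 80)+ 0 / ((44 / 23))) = 2949408 / 37779942845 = 0.00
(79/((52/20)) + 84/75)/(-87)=-3413/9425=-0.36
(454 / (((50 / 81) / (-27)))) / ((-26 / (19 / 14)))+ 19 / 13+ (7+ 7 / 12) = 14272259 / 13650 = 1045.59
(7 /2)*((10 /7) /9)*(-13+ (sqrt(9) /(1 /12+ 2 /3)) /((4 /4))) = -5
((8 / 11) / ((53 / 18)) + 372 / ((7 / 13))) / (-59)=-2820396 / 240779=-11.71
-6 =-6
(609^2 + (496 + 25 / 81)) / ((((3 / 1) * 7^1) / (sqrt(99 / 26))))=2148683 * sqrt(286) / 1053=34508.57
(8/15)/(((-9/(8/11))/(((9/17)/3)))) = -64/8415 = -0.01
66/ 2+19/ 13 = 448/ 13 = 34.46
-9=-9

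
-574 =-574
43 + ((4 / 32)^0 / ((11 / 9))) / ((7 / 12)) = 3419 / 77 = 44.40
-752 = -752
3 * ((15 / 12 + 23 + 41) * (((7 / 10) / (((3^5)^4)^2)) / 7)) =29 / 18011356235639894520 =0.00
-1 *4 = -4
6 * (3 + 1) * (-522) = -12528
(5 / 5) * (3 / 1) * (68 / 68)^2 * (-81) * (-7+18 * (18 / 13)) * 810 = -3527799.23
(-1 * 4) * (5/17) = -20/17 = -1.18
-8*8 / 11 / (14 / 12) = -384 / 77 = -4.99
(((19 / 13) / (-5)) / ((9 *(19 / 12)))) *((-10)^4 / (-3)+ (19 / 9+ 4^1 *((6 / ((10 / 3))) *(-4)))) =604804 / 8775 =68.92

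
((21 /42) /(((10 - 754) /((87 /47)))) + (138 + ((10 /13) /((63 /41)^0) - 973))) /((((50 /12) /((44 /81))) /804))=-372655231058 /4261725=-87442.35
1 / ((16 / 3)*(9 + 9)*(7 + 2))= 1 / 864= 0.00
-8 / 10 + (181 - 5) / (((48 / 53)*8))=2819 / 120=23.49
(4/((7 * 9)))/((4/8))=0.13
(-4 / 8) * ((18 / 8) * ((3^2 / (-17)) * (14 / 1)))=567 / 68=8.34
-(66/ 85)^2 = -4356/ 7225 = -0.60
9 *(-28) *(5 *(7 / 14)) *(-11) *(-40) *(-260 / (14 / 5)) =25740000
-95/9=-10.56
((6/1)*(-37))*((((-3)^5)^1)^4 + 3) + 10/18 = -6966595239187/9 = -774066137687.44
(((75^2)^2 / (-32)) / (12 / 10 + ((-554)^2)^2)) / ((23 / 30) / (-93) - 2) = 220693359375 / 42223056497079328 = 0.00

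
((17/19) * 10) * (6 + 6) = 2040/19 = 107.37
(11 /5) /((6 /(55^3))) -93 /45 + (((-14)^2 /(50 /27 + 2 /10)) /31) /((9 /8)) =5238485527 /85870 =61004.84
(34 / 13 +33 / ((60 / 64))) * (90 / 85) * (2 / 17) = 88488 / 18785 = 4.71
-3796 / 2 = -1898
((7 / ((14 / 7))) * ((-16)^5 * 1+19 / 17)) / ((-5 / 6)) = 374341233 / 85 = 4404014.51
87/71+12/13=1983/923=2.15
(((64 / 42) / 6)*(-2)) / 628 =-8 / 9891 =-0.00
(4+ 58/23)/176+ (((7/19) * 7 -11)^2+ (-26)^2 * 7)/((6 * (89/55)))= 96513431345/195087288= 494.72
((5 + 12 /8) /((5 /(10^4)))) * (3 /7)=39000 /7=5571.43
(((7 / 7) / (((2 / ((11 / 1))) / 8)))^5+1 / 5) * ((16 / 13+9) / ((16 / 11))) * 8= 92797090771 / 10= 9279709077.10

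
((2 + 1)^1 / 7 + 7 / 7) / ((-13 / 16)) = -160 / 91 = -1.76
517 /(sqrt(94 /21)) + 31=31 + 11 * sqrt(1974) /2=275.36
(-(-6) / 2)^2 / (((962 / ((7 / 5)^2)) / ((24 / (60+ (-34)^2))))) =1323 / 3655600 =0.00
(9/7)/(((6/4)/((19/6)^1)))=19/7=2.71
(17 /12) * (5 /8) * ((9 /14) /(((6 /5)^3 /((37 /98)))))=393125 /3161088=0.12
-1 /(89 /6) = -6 /89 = -0.07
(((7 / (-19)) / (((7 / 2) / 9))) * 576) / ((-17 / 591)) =6127488 / 323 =18970.55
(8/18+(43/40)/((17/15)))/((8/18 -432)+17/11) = -18755/5789656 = -0.00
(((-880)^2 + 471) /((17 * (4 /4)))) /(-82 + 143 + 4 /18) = 744.51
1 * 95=95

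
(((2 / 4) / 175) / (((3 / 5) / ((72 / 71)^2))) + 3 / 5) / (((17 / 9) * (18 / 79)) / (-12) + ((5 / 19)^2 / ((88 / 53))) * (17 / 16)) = 2571309544320 / 35921354399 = 71.58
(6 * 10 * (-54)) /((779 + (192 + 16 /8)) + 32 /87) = -3.33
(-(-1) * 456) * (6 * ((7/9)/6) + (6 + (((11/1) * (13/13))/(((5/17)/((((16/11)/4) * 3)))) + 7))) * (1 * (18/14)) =1119936/35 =31998.17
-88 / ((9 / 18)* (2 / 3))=-264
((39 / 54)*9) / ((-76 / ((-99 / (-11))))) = -117 / 152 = -0.77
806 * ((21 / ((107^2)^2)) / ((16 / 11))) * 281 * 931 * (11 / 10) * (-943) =-252625627232979 / 10486368080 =-24090.86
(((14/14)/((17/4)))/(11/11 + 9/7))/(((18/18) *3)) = 7/204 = 0.03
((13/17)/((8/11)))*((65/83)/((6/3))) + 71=1612191/22576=71.41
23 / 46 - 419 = -837 / 2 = -418.50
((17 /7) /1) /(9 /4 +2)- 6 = -38 /7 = -5.43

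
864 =864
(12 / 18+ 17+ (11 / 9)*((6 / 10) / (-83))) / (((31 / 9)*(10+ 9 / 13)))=857376 / 1788235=0.48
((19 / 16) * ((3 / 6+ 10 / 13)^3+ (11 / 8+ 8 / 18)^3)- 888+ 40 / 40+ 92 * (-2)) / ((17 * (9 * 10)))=-2785252829807 / 4014846590976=-0.69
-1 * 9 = -9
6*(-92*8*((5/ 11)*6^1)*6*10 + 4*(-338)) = -8038032/ 11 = -730730.18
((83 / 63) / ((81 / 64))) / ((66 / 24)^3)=339968 / 6792093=0.05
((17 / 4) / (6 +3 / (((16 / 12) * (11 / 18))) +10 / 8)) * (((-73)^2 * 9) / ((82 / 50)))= 224217675 / 19721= 11369.49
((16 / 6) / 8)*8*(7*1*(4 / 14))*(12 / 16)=4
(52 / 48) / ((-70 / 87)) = -377 / 280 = -1.35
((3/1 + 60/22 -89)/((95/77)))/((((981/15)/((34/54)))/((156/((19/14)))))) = -79354912/1062423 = -74.69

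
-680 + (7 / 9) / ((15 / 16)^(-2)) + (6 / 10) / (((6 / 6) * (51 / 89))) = -14759141 / 21760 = -678.27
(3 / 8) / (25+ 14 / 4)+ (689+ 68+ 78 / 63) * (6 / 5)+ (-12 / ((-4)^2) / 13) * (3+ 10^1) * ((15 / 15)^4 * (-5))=1215153 / 1330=913.65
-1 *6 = -6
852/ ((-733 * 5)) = -852/ 3665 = -0.23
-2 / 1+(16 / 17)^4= -101506 / 83521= -1.22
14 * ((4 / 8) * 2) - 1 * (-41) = 55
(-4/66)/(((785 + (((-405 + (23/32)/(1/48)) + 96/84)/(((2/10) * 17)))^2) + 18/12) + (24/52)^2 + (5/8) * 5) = -38291344/7955262680343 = -0.00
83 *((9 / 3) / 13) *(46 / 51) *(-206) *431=-338984948 / 221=-1533868.54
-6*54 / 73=-324 / 73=-4.44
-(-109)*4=436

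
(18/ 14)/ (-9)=-1/ 7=-0.14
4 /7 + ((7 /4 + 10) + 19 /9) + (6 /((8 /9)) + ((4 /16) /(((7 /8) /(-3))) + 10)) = 3821 /126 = 30.33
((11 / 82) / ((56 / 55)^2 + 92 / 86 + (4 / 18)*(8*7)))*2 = 12877425 / 698409662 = 0.02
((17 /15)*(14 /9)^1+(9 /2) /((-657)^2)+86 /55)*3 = 10530137 /1055142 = 9.98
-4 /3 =-1.33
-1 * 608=-608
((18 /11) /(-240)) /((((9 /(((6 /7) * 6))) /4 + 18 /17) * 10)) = -51 /111925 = -0.00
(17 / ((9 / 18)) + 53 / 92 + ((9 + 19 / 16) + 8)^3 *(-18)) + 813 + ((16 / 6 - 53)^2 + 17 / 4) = -44473226525 / 423936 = -104905.52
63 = 63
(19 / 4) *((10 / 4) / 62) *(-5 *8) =-475 / 62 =-7.66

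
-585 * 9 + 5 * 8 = -5225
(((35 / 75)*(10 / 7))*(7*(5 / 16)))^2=1225 / 576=2.13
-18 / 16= -9 / 8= -1.12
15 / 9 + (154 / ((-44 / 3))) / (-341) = 3473 / 2046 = 1.70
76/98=38/49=0.78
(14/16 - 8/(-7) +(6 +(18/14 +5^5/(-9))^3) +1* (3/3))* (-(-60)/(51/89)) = -36851972894293315/8501598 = -4334711297.13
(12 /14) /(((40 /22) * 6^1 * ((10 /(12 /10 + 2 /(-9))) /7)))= 121 /2250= 0.05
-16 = -16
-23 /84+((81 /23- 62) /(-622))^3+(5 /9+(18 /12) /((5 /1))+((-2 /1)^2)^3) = 64.58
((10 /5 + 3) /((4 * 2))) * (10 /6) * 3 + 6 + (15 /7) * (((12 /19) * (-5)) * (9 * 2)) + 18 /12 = -118295 /1064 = -111.18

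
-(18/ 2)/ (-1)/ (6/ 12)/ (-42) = -3/ 7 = -0.43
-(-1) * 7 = 7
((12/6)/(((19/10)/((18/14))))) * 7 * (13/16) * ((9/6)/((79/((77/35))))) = 3861/12008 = 0.32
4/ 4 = 1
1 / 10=0.10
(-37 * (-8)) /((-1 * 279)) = -296 /279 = -1.06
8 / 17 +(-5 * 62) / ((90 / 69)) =-12097 / 51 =-237.20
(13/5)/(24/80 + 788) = 26/7883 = 0.00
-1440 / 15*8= -768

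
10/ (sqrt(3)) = 5.77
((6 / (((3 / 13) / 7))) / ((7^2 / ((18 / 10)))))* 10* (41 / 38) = 9594 / 133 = 72.14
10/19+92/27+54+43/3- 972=-461563/513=-899.73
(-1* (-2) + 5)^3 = 343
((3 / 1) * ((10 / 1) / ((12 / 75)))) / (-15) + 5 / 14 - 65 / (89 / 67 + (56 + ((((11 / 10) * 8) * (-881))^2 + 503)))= -8557659167595 / 704748339274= -12.14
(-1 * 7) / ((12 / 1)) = -7 / 12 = -0.58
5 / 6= 0.83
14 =14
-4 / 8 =-1 / 2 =-0.50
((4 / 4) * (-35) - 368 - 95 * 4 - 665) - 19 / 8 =-1450.38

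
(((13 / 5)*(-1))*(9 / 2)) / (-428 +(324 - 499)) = 13 / 670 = 0.02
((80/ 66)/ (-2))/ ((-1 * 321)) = 20/ 10593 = 0.00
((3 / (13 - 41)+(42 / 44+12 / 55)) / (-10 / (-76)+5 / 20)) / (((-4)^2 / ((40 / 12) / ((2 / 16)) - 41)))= -446899 / 178640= -2.50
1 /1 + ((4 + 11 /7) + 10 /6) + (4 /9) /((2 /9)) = 215 /21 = 10.24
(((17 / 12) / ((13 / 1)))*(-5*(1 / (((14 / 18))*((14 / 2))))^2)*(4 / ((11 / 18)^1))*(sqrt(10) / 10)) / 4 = -4131*sqrt(10) / 1373372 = -0.01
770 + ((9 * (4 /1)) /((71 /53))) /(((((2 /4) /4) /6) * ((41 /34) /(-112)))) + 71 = -346303721 /2911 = -118963.83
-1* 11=-11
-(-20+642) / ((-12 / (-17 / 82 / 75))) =-5287 / 36900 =-0.14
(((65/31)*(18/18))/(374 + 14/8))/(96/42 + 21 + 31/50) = 91000/389843631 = 0.00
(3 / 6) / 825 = 1 / 1650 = 0.00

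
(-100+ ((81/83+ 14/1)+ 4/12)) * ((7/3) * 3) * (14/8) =-258328/249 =-1037.46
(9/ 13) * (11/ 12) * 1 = 33/ 52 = 0.63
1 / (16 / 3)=3 / 16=0.19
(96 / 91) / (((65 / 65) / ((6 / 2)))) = 3.16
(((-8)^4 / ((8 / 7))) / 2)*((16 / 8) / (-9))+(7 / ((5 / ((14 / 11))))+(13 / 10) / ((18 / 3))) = -784523 / 1980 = -396.22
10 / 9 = 1.11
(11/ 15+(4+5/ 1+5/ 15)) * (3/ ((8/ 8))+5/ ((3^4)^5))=1579513334408/ 52301766015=30.20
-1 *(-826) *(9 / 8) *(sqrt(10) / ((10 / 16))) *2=9403.35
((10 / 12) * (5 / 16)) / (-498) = -25 / 47808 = -0.00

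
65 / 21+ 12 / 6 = 107 / 21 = 5.10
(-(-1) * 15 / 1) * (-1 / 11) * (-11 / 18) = 5 / 6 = 0.83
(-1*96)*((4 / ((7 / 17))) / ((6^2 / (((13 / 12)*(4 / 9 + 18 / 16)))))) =-44.04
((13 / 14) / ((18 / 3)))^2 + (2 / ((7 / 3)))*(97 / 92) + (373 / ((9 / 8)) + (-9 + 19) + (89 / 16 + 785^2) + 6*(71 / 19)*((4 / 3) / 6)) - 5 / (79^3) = 52075904560875579 / 84459552856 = 616578.03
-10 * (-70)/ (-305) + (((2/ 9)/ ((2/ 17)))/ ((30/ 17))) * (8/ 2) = 16358/ 8235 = 1.99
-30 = -30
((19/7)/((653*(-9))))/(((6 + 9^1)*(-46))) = 19/28385910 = 0.00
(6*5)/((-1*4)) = -15/2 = -7.50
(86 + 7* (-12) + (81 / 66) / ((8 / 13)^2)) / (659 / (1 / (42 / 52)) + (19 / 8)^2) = 95927 / 9845902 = 0.01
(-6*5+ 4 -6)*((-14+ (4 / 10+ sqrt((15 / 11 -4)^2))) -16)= 47456 / 55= 862.84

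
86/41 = 2.10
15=15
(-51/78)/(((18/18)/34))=-289/13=-22.23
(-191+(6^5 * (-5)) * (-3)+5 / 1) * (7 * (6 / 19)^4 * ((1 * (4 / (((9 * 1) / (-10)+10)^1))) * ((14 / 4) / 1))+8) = 123036553392 / 130321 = 944103.82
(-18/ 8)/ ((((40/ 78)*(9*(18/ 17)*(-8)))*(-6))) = -221/ 23040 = -0.01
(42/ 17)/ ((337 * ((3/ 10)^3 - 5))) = -42000/ 28490317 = -0.00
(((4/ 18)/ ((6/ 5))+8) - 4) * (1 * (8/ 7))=904/ 189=4.78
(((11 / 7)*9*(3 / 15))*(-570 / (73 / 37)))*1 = -417582 / 511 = -817.19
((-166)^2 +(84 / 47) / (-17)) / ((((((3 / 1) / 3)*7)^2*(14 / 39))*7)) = 429334620 / 1918399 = 223.80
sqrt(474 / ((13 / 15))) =3* sqrt(10270) / 13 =23.39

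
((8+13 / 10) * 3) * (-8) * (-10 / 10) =1116 / 5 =223.20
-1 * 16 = -16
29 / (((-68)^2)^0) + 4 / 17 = 497 / 17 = 29.24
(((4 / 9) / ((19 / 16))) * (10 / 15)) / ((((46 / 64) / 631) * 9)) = 24.34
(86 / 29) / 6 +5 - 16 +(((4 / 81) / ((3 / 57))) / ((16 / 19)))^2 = -28203379 / 3044304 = -9.26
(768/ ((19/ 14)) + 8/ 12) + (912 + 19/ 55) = 4636373/ 3135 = 1478.91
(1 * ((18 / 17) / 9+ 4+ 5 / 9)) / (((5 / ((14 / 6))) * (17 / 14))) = 14014 / 7803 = 1.80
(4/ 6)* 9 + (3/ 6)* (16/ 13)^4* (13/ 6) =55930/ 6591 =8.49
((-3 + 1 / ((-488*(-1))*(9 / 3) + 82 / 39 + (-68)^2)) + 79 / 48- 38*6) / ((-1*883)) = 0.26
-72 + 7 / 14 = -143 / 2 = -71.50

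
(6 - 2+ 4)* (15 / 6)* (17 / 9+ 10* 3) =5740 / 9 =637.78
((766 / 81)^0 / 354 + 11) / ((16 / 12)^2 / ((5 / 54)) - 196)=-19475 / 312936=-0.06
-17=-17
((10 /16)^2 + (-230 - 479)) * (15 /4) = -680265 /256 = -2657.29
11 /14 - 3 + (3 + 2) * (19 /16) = 417 /112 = 3.72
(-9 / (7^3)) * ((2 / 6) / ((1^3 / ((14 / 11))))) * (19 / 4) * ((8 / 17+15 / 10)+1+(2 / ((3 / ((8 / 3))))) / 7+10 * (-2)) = 682727 / 769692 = 0.89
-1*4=-4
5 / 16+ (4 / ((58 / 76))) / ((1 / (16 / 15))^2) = 655217 / 104400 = 6.28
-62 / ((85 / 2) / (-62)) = 90.45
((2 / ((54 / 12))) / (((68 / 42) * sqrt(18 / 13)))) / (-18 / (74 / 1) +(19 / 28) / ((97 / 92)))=175861 * sqrt(26) / 1538874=0.58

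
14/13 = 1.08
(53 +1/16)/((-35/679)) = -82353/80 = -1029.41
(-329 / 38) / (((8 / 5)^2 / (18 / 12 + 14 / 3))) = -304325 / 14592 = -20.86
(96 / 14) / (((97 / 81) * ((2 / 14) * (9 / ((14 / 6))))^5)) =645657712 / 5727753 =112.72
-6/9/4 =-1/6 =-0.17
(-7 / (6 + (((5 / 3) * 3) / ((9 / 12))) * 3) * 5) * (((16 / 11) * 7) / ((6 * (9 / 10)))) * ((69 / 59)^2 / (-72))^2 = -342805225 / 374281046568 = -0.00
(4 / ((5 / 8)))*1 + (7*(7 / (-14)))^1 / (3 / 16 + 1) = 328 / 95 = 3.45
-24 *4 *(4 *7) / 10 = -1344 / 5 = -268.80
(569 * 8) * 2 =9104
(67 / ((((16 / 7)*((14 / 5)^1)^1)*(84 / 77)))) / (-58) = -3685 / 22272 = -0.17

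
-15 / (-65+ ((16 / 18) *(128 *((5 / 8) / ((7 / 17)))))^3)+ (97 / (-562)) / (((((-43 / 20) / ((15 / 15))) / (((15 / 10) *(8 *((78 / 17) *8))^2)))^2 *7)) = -162377294209015658685776617041 / 1819615811947941117089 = -89237130.80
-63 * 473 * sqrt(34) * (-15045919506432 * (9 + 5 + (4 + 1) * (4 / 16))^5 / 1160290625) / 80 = 23230166950341.82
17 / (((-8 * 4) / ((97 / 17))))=-97 / 32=-3.03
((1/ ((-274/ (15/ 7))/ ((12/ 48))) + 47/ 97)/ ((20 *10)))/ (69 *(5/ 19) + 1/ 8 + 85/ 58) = 197880079/ 1619549034600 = 0.00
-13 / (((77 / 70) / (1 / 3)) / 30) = -1300 / 11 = -118.18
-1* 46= -46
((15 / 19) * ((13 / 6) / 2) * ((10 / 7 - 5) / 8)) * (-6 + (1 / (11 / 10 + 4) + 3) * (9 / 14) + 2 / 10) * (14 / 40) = 0.50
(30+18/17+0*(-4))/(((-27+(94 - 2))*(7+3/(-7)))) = 1848/25415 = 0.07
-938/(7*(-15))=134/15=8.93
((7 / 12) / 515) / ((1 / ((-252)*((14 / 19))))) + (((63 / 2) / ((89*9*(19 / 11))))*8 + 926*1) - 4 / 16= 3224714927 / 3483460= 925.72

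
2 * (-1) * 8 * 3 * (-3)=144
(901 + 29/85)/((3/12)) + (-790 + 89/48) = 11494253/4080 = 2817.22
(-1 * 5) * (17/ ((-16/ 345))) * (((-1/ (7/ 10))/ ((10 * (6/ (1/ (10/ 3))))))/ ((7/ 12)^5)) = -22803120/ 117649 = -193.82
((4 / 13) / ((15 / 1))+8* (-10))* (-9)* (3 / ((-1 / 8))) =-1122912 / 65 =-17275.57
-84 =-84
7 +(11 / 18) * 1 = 137 / 18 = 7.61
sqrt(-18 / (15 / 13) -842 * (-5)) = 14 * sqrt(535) / 5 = 64.76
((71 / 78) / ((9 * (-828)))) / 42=-71 / 24412752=-0.00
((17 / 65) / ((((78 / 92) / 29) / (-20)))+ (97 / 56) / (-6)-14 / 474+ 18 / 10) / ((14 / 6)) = -3979863171 / 52335920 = -76.04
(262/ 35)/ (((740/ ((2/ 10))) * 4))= 131/ 259000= 0.00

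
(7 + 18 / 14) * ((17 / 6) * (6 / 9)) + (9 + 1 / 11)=17146 / 693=24.74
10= 10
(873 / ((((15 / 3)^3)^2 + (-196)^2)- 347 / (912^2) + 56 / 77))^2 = 63795964990036967424 / 244468641830487203777041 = 0.00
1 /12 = 0.08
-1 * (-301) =301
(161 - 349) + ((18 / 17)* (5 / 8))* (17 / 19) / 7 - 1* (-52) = -72307 / 532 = -135.92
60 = 60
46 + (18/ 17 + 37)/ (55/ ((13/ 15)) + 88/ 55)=3349133/ 71893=46.58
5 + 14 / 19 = 109 / 19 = 5.74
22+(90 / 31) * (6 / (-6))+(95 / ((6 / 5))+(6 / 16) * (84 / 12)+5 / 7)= 529147 / 5208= 101.60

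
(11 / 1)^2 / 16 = 121 / 16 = 7.56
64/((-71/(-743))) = 47552/71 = 669.75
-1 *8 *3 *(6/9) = -16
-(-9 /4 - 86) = 88.25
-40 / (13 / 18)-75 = -1695 / 13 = -130.38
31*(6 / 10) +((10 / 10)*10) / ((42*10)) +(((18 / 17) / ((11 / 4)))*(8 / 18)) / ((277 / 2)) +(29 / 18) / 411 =124928774321 / 6706157535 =18.63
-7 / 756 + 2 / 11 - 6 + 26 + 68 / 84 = 174487 / 8316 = 20.98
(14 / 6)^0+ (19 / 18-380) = -6803 / 18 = -377.94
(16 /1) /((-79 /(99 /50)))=-792 /1975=-0.40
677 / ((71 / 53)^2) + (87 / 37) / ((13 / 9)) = 918661436 / 2424721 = 378.87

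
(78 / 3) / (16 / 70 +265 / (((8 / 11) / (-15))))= -7280 / 1530311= -0.00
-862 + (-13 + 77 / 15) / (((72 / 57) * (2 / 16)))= -41032 / 45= -911.82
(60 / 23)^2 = 3600 / 529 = 6.81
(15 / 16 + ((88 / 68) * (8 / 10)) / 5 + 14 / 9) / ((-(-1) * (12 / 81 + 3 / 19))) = 9419079 / 1067600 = 8.82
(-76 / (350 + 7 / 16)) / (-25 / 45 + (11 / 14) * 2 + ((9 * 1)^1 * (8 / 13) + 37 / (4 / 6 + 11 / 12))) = -75088 / 10360223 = -0.01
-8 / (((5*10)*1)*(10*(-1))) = 2 / 125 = 0.02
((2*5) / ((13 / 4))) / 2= 20 / 13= 1.54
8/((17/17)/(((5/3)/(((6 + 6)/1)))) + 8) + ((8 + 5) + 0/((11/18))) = 257/19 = 13.53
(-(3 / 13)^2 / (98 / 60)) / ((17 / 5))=-1350 / 140777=-0.01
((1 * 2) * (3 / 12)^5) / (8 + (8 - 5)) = 1 / 5632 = 0.00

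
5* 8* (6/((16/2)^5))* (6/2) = 45/2048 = 0.02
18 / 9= 2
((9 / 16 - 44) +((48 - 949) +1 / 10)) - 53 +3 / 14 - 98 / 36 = -5039221 / 5040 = -999.85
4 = 4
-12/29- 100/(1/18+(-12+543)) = -166908/277211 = -0.60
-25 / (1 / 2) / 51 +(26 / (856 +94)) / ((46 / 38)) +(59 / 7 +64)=14671166 / 205275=71.47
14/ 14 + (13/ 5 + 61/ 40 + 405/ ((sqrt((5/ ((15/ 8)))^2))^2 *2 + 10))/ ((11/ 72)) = 164792/ 1199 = 137.44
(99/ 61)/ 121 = 9/ 671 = 0.01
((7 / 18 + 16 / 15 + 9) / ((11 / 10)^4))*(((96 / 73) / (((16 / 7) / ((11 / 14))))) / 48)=0.07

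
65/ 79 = 0.82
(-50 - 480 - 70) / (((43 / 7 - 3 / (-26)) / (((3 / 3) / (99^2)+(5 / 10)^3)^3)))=-0.19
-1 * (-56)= 56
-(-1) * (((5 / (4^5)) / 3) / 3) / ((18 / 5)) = 25 / 165888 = 0.00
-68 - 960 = -1028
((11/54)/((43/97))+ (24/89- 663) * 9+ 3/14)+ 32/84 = -4313430661/723303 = -5963.52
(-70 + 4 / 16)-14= -335 / 4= -83.75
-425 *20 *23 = -195500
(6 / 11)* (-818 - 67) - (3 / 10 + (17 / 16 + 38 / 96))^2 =-76953731 / 158400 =-485.82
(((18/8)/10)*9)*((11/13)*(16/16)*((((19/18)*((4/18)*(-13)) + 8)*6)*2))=13233/130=101.79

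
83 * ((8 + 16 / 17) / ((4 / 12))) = 37848 / 17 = 2226.35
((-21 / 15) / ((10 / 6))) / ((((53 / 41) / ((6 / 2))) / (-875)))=1705.75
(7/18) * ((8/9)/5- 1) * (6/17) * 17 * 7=-1813/135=-13.43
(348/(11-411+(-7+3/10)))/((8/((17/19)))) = -7395/77273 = -0.10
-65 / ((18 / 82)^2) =-109265 / 81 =-1348.95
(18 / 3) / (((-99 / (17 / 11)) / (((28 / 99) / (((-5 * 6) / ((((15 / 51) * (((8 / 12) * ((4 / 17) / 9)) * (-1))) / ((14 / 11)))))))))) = -16 / 4498659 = -0.00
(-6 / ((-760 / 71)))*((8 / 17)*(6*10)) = 5112 / 323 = 15.83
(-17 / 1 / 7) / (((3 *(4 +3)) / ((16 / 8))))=-34 / 147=-0.23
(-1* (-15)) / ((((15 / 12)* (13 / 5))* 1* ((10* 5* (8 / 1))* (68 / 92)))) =69 / 4420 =0.02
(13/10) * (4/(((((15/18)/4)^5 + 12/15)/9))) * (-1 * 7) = -1863254016/4552303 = -409.30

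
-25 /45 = -5 /9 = -0.56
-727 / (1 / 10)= -7270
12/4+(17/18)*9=23/2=11.50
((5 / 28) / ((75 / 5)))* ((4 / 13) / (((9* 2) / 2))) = 1 / 2457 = 0.00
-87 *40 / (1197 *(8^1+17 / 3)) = -1160 / 5453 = -0.21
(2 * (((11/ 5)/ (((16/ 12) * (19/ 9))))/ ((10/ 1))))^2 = 88209/ 3610000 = 0.02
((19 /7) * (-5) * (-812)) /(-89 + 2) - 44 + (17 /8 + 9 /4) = -3991 /24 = -166.29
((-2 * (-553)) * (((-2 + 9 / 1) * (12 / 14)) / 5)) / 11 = 6636 / 55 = 120.65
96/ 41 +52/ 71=3.07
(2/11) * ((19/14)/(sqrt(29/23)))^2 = 0.27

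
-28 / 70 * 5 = -2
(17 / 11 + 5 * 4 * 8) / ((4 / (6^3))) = 95958 / 11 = 8723.45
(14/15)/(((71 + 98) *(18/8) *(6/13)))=28/5265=0.01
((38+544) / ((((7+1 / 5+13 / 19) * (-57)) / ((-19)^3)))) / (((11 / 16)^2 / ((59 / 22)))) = 50245192960 / 996919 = 50400.48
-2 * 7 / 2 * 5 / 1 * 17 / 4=-595 / 4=-148.75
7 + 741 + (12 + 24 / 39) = 9888 / 13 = 760.62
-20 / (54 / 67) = -670 / 27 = -24.81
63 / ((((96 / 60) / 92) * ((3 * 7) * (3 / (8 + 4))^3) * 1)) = 11040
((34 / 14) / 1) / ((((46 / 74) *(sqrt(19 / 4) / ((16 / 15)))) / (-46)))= -40256 *sqrt(19) / 1995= -87.96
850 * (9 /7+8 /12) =34850 /21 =1659.52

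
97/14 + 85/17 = 167/14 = 11.93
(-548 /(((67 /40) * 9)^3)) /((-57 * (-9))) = -0.00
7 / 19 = 0.37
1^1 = 1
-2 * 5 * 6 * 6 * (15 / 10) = -540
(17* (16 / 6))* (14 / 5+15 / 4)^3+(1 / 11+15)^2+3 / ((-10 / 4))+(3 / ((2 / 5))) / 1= 12973.22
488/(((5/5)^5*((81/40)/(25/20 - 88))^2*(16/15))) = 1836237250/2187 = 839614.65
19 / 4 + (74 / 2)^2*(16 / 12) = 21961 / 12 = 1830.08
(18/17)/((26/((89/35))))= 801/7735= 0.10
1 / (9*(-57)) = -1 / 513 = -0.00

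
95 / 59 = 1.61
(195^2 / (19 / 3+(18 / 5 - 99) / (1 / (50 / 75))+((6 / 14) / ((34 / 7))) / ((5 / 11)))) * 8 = -11934000 / 2239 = -5330.06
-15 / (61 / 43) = -645 / 61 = -10.57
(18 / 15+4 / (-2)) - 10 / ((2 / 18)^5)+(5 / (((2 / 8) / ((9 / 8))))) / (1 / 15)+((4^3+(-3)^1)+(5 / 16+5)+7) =-47206399 / 80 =-590079.99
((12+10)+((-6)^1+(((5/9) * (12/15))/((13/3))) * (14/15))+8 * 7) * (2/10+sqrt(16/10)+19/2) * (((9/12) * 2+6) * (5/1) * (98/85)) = 4133248 * sqrt(10)/3315+100231264/3315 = 34178.50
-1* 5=-5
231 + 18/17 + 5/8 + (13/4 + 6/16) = 16069/68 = 236.31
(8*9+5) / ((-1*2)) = -77 / 2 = -38.50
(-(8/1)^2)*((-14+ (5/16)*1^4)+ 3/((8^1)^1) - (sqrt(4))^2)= 1108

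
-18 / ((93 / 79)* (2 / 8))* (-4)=7584 / 31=244.65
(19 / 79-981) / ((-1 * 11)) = 77480 / 869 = 89.16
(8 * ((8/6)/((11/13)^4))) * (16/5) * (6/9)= 29246464/658845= 44.39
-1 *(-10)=10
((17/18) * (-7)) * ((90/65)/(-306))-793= -185555/234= -792.97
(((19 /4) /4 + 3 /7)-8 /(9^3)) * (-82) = -5373173 /40824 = -131.62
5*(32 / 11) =160 / 11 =14.55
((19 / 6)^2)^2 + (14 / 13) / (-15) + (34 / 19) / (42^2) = 7880824187 / 78427440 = 100.49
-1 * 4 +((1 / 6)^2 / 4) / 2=-1151 / 288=-4.00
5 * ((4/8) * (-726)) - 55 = -1870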